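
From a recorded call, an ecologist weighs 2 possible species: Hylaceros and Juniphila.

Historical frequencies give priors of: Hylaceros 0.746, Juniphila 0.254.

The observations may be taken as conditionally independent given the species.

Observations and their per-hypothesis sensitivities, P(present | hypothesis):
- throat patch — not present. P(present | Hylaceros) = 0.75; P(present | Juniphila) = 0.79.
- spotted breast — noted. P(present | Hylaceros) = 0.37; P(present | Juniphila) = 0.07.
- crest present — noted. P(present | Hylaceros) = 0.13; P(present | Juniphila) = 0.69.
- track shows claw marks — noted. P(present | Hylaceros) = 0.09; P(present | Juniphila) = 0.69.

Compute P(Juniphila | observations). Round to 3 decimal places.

0.688

Multiply each prior by the joint likelihood of the evidence pattern (using 1 − P(present | H) for each absent observation):
  Hylaceros: 0.746 × (1 − 0.75) × 0.37 × 0.13 × 0.09 = 0.00080736
  Juniphila: 0.254 × (1 − 0.79) × 0.07 × 0.69 × 0.69 = 0.0017777
The unnormalized weights sum to 0.002585.
P(Juniphila | evidence) = 0.0017777 / 0.002585 ≈ 0.688.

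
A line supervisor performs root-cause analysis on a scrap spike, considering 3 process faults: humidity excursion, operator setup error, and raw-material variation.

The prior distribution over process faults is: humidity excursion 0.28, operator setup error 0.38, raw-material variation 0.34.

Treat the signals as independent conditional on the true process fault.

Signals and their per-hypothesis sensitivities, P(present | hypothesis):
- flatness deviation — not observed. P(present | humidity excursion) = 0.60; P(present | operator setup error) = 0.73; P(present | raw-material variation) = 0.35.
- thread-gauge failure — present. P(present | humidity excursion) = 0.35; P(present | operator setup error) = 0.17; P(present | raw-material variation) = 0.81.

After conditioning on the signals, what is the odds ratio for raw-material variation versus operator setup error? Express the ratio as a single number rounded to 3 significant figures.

The normalizing constant cancels in an odds ratio, so compute prior × likelihood for the two hypotheses only (using 1 − P(present | H) for each absent signal):
  raw-material variation: 0.34 × (1 − 0.35) × 0.81 = 0.17901
  operator setup error: 0.38 × (1 − 0.73) × 0.17 = 0.017442
Odds(raw-material variation : operator setup error) = 0.17901 / 0.017442 ≈ 10.3.

10.3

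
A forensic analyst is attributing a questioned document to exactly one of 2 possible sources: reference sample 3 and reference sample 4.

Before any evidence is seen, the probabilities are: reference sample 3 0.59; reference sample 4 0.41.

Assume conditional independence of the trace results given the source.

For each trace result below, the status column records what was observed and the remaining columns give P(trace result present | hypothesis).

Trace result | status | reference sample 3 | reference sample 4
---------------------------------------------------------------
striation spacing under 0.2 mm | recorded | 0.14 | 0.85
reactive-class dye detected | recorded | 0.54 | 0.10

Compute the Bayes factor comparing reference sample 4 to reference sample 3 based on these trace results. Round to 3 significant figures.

1.12

Joint likelihood of the trace result pattern under each hypothesis:
  reference sample 4: 0.85 × 0.10 = 0.085
  reference sample 3: 0.14 × 0.54 = 0.0756
Bayes factor = 0.085 / 0.0756 ≈ 1.12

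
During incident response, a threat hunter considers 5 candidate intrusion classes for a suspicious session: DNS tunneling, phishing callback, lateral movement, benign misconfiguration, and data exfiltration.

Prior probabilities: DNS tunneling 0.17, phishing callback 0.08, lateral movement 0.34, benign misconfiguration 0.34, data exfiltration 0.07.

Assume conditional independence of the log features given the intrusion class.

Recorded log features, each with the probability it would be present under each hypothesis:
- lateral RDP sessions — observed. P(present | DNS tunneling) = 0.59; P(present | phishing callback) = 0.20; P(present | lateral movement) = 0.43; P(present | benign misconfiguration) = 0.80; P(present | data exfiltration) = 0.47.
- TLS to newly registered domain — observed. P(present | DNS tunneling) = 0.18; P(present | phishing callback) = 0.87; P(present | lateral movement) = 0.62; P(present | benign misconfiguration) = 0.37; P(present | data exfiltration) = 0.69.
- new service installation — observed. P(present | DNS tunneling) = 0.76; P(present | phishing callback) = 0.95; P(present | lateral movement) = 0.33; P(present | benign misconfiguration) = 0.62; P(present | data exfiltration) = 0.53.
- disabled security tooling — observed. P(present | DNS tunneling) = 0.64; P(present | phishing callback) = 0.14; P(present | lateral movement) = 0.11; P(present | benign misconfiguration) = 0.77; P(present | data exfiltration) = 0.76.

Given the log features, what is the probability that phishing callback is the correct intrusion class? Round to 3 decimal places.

0.026

For each hypothesis, the unnormalized posterior weight is prior × product of the log feature likelihoods:
  DNS tunneling: 0.17 × 0.59 × 0.18 × 0.76 × 0.64 = 0.0087815
  phishing callback: 0.08 × 0.20 × 0.87 × 0.95 × 0.14 = 0.0018514
  lateral movement: 0.34 × 0.43 × 0.62 × 0.33 × 0.11 = 0.0032904
  benign misconfiguration: 0.34 × 0.80 × 0.37 × 0.62 × 0.77 = 0.048046
  data exfiltration: 0.07 × 0.47 × 0.69 × 0.53 × 0.76 = 0.009144
Normalizing constant Z = 0.0087815 + 0.0018514 + 0.0032904 + 0.048046 + 0.009144 = 0.071113.
P(phishing callback | evidence) = 0.0018514 / 0.071113 ≈ 0.026.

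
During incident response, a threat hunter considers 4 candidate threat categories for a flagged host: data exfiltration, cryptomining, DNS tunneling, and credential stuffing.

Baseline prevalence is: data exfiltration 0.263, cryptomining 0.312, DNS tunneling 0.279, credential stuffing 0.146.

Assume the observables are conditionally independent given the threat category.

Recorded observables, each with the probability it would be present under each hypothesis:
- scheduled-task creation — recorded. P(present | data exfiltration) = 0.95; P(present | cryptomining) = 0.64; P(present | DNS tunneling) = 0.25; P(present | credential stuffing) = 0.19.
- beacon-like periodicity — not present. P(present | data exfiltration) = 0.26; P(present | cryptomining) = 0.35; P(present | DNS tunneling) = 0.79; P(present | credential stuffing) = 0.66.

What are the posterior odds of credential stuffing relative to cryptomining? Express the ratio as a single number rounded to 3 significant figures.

0.0727

The normalizing constant cancels in an odds ratio, so compute prior × likelihood for the two hypotheses only (using 1 − P(present | H) for each absent observable):
  credential stuffing: 0.146 × 0.19 × (1 − 0.66) = 0.0094316
  cryptomining: 0.312 × 0.64 × (1 − 0.35) = 0.12979
Odds(credential stuffing : cryptomining) = 0.0094316 / 0.12979 ≈ 0.0727.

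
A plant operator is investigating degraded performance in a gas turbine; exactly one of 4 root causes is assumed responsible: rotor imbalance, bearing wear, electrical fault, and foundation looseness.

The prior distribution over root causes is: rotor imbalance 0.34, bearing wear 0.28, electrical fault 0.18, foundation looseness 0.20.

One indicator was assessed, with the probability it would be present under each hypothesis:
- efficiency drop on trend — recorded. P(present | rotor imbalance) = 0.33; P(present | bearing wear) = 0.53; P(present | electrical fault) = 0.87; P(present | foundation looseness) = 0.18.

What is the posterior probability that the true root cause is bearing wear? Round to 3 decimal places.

0.327

For each hypothesis, the unnormalized posterior weight is prior × likelihood:
  rotor imbalance: 0.34 × 0.33 = 0.1122
  bearing wear: 0.28 × 0.53 = 0.1484
  electrical fault: 0.18 × 0.87 = 0.1566
  foundation looseness: 0.20 × 0.18 = 0.036
Normalizing constant Z = 0.1122 + 0.1484 + 0.1566 + 0.036 = 0.4532.
P(bearing wear | evidence) = 0.1484 / 0.4532 ≈ 0.327.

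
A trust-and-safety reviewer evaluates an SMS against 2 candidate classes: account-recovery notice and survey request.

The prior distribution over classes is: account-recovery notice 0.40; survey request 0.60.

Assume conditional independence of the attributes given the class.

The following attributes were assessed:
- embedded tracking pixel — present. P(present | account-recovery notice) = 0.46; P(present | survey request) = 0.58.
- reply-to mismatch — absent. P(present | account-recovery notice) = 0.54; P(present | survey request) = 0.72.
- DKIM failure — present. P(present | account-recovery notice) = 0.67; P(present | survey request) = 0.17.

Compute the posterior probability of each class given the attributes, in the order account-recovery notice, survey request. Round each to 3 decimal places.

0.774, 0.226

Multiply each prior by the joint likelihood of the attribute pattern (using 1 − P(present | H) for each absent attribute):
  account-recovery notice: 0.40 × 0.46 × (1 − 0.54) × 0.67 = 0.056709
  survey request: 0.60 × 0.58 × (1 − 0.72) × 0.17 = 0.016565
The unnormalized weights sum to 0.073274.
P(account-recovery notice | evidence) = 0.056709 / 0.073274 ≈ 0.774
P(survey request | evidence) = 0.016565 / 0.073274 ≈ 0.226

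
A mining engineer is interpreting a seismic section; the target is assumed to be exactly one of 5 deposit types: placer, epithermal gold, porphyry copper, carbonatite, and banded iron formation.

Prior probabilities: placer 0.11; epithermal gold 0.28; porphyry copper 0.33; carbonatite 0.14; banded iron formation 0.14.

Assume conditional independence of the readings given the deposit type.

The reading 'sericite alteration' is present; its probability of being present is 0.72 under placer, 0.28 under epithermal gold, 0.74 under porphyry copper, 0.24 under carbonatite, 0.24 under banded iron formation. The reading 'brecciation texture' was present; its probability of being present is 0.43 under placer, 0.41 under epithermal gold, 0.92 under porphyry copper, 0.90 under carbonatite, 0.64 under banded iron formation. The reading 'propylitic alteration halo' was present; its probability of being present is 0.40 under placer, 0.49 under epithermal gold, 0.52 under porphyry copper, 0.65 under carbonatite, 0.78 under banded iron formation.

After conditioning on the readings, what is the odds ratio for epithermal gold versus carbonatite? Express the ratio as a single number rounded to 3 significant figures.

0.801

The normalizing constant cancels in an odds ratio, so compute prior × likelihood for the two hypotheses only:
  epithermal gold: 0.28 × 0.28 × 0.41 × 0.49 = 0.015751
  carbonatite: 0.14 × 0.24 × 0.90 × 0.65 = 0.019656
Posterior odds = 0.015751 / 0.019656 ≈ 0.801.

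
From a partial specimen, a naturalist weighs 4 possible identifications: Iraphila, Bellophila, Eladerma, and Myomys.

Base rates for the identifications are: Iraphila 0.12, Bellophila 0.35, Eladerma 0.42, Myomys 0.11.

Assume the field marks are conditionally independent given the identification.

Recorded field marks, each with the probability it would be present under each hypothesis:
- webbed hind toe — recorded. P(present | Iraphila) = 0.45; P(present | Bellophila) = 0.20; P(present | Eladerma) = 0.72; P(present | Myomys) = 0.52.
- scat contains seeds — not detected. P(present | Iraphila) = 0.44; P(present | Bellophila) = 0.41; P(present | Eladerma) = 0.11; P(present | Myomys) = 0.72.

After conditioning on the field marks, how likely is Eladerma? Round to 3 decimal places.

By Bayes' rule with conditional independence, the unnormalized weight for each hypothesis is prior × ∏ likelihoods (using 1 − P(present | H) for each absent field mark):
  Iraphila: 0.12 × 0.45 × (1 − 0.44) = 0.03024
  Bellophila: 0.35 × 0.20 × (1 − 0.41) = 0.0413
  Eladerma: 0.42 × 0.72 × (1 − 0.11) = 0.26914
  Myomys: 0.11 × 0.52 × (1 − 0.72) = 0.016016
Normalizing constant Z = 0.03024 + 0.0413 + 0.26914 + 0.016016 = 0.35669.
P(Eladerma | evidence) = 0.26914 / 0.35669 ≈ 0.755.

0.755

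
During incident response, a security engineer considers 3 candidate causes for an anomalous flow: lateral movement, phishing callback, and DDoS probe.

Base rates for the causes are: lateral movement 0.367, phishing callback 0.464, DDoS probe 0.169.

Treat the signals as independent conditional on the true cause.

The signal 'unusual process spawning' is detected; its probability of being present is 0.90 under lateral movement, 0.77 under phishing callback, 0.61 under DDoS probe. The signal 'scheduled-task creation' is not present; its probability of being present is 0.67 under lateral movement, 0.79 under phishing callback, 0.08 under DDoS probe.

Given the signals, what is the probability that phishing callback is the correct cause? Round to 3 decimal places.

Multiply each prior by the joint likelihood of the signal pattern (using 1 − P(present | H) for each absent signal):
  lateral movement: 0.367 × 0.90 × (1 − 0.67) = 0.109
  phishing callback: 0.464 × 0.77 × (1 − 0.79) = 0.075029
  DDoS probe: 0.169 × 0.61 × (1 − 0.08) = 0.094843
Normalizing constant Z = 0.109 + 0.075029 + 0.094843 = 0.27887.
P(phishing callback | evidence) = 0.075029 / 0.27887 ≈ 0.269.

0.269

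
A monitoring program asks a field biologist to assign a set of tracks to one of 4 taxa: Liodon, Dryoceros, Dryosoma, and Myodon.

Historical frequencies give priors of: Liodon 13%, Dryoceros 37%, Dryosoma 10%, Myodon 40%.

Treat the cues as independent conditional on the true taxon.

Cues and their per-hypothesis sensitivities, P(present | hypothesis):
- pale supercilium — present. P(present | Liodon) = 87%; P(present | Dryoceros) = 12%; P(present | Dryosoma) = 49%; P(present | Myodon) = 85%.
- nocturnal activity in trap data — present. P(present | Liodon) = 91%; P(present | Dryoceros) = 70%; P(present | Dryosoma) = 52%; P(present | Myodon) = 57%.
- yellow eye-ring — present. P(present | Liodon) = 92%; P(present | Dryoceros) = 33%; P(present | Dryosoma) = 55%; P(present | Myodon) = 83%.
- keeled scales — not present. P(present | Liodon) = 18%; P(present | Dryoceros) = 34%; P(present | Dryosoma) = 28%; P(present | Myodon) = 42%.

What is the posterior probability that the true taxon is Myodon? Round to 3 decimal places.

0.497

For each hypothesis, the unnormalized posterior weight is prior × product of the cue likelihoods (using 1 − P(present | H) for each absent cue):
  Liodon: 0.13 × 0.87 × 0.91 × 0.92 × (1 − 0.18) = 0.077644
  Dryoceros: 0.37 × 0.12 × 0.70 × 0.33 × (1 − 0.34) = 0.0067692
  Dryosoma: 0.10 × 0.49 × 0.52 × 0.55 × (1 − 0.28) = 0.01009
  Myodon: 0.40 × 0.85 × 0.57 × 0.83 × (1 − 0.42) = 0.093295
The unnormalized weights sum to 0.1878.
P(Myodon | evidence) = 0.093295 / 0.1878 ≈ 0.497.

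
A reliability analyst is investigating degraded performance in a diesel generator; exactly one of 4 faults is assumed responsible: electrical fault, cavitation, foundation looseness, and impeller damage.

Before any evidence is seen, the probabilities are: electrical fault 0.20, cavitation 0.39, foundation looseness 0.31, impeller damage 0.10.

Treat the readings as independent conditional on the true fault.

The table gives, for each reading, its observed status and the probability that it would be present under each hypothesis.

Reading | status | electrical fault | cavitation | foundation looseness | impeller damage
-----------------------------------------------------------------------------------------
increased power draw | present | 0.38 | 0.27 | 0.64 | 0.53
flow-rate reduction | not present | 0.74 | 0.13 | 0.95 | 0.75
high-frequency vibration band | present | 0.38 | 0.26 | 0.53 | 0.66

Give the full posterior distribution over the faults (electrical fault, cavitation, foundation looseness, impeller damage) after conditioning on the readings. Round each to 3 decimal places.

By Bayes' rule with conditional independence, the unnormalized weight for each hypothesis is prior × ∏ likelihoods (using 1 − P(present | H) for each absent reading):
  electrical fault: 0.20 × 0.38 × (1 − 0.74) × 0.38 = 0.0075088
  cavitation: 0.39 × 0.27 × (1 − 0.13) × 0.26 = 0.023819
  foundation looseness: 0.31 × 0.64 × (1 − 0.95) × 0.53 = 0.0052576
  impeller damage: 0.10 × 0.53 × (1 − 0.75) × 0.66 = 0.008745
Marginal likelihood of the evidence = 0.04533.
P(electrical fault | evidence) = 0.0075088 / 0.04533 ≈ 0.166
P(cavitation | evidence) = 0.023819 / 0.04533 ≈ 0.525
P(foundation looseness | evidence) = 0.0052576 / 0.04533 ≈ 0.116
P(impeller damage | evidence) = 0.008745 / 0.04533 ≈ 0.193

0.166, 0.525, 0.116, 0.193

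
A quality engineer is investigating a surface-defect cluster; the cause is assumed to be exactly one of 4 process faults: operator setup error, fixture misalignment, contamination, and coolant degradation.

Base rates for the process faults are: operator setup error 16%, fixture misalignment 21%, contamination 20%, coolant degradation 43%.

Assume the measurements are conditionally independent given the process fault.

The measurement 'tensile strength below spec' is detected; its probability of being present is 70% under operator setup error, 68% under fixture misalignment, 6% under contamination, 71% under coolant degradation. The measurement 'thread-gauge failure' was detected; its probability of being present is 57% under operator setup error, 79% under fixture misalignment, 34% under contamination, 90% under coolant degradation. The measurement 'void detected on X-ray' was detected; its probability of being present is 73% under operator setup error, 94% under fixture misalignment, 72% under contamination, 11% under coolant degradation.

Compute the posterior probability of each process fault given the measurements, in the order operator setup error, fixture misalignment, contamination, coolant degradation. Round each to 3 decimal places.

0.251, 0.571, 0.016, 0.163

For each hypothesis, the unnormalized posterior weight is prior × product of the measurement likelihoods:
  operator setup error: 0.16 × 0.70 × 0.57 × 0.73 = 0.046603
  fixture misalignment: 0.21 × 0.68 × 0.79 × 0.94 = 0.10604
  contamination: 0.20 × 0.06 × 0.34 × 0.72 = 0.0029376
  coolant degradation: 0.43 × 0.71 × 0.90 × 0.11 = 0.030225
The unnormalized weights sum to 0.18581.
P(operator setup error | evidence) = 0.046603 / 0.18581 ≈ 0.251
P(fixture misalignment | evidence) = 0.10604 / 0.18581 ≈ 0.571
P(contamination | evidence) = 0.0029376 / 0.18581 ≈ 0.016
P(coolant degradation | evidence) = 0.030225 / 0.18581 ≈ 0.163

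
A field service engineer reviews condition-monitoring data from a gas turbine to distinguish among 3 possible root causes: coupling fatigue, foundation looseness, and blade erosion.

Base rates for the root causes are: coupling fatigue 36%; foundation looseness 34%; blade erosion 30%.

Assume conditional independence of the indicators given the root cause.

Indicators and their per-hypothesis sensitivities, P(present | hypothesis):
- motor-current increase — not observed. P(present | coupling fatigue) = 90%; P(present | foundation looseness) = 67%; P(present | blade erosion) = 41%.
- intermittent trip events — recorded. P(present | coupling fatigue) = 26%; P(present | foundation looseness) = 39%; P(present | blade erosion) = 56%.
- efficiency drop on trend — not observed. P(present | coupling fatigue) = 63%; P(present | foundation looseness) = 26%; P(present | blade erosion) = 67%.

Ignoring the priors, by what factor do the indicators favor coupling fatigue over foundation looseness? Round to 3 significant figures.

Take the product of per-indicator likelihoods under each hypothesis (using 1 − P(present | H) for each absent indicator), then divide.
  coupling fatigue: (1 − 0.90) × 0.26 × (1 − 0.63) = 0.00962
  foundation looseness: (1 − 0.67) × 0.39 × (1 − 0.26) = 0.095238
Bayes factor = 0.00962 / 0.095238 ≈ 0.101

0.101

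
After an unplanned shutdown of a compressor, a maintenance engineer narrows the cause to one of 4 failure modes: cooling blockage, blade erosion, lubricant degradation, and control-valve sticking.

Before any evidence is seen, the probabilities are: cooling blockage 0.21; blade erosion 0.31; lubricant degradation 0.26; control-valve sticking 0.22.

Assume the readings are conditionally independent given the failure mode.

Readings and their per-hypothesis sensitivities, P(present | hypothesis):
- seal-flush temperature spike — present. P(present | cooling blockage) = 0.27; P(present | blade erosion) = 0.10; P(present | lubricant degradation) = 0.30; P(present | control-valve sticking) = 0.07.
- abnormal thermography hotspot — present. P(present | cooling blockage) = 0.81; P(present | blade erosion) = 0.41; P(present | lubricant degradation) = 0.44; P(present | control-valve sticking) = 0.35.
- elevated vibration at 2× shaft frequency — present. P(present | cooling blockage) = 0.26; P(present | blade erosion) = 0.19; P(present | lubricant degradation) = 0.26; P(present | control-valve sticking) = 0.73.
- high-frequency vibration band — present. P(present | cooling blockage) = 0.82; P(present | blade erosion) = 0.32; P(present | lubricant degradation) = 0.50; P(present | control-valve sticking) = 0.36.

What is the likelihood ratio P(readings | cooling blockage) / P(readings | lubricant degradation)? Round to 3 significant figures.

2.72

Take the product of per-reading likelihoods under each hypothesis, then divide.
  cooling blockage: 0.27 × 0.81 × 0.26 × 0.82 = 0.046627
  lubricant degradation: 0.30 × 0.44 × 0.26 × 0.50 = 0.01716
Bayes factor = 0.046627 / 0.01716 ≈ 2.72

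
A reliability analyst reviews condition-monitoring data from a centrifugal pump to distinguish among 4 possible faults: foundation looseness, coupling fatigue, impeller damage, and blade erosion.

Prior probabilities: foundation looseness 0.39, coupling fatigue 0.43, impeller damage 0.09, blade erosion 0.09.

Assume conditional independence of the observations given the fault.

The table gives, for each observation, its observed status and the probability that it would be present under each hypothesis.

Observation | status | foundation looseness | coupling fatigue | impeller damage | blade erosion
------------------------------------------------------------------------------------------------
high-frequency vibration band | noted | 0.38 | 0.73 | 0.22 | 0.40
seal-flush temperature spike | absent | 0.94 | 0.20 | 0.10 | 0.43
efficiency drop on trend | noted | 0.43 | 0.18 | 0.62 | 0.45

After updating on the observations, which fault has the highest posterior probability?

Multiply each prior by the joint likelihood of the evidence pattern (using 1 − P(present | H) for each absent observation):
  foundation looseness: 0.39 × 0.38 × (1 − 0.94) × 0.43 = 0.0038236
  coupling fatigue: 0.43 × 0.73 × (1 − 0.20) × 0.18 = 0.045202
  impeller damage: 0.09 × 0.22 × (1 − 0.10) × 0.62 = 0.011048
  blade erosion: 0.09 × 0.40 × (1 − 0.43) × 0.45 = 0.009234
The unnormalized weights sum to 0.069308.
P(foundation looseness | evidence) ≈ 0.0038236 / 0.069308 ≈ 0.055
P(coupling fatigue | evidence) ≈ 0.045202 / 0.069308 ≈ 0.652
P(impeller damage | evidence) ≈ 0.011048 / 0.069308 ≈ 0.159
P(blade erosion | evidence) ≈ 0.009234 / 0.069308 ≈ 0.133
The largest is 0.652, so coupling fatigue is most probable.

coupling fatigue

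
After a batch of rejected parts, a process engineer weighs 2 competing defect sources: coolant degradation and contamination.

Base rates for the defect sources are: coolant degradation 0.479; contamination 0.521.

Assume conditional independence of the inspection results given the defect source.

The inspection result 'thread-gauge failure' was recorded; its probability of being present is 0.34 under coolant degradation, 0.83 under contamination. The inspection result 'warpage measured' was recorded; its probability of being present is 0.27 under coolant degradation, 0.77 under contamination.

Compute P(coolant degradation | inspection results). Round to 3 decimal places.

0.117

By Bayes' rule with conditional independence, the unnormalized weight for each hypothesis is prior × ∏ likelihoods:
  coolant degradation: 0.479 × 0.34 × 0.27 = 0.043972
  contamination: 0.521 × 0.83 × 0.77 = 0.33297
Marginal likelihood of the evidence = 0.37694.
P(coolant degradation | evidence) = 0.043972 / 0.37694 ≈ 0.117.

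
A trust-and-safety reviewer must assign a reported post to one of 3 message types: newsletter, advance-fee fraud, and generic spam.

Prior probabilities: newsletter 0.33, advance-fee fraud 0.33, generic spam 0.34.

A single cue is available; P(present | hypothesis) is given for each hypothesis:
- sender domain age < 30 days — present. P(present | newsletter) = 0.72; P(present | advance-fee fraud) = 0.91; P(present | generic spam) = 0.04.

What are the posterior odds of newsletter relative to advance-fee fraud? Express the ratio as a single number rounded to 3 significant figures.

0.791

The normalizing constant cancels in an odds ratio, so compute prior × likelihood for the two hypotheses only:
  newsletter: 0.33 × 0.72 = 0.2376
  advance-fee fraud: 0.33 × 0.91 = 0.3003
Posterior odds = 0.2376 / 0.3003 ≈ 0.791.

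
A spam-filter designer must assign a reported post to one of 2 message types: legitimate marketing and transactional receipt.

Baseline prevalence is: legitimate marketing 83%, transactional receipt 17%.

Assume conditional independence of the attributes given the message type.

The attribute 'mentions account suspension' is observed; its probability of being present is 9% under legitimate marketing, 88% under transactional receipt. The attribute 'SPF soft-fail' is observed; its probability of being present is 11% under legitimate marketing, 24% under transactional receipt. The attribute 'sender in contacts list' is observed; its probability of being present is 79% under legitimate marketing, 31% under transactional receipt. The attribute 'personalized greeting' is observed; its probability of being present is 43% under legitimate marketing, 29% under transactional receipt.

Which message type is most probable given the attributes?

transactional receipt

Multiply each prior by the joint likelihood of the attribute pattern:
  legitimate marketing: 0.83 × 0.09 × 0.11 × 0.79 × 0.43 = 0.0027913
  transactional receipt: 0.17 × 0.88 × 0.24 × 0.31 × 0.29 = 0.0032278
Normalizing constant Z = 0.0027913 + 0.0032278 = 0.0060191.
P(legitimate marketing | evidence) ≈ 0.0027913 / 0.0060191 ≈ 0.464
P(transactional receipt | evidence) ≈ 0.0032278 / 0.0060191 ≈ 0.536
The largest is 0.536, so transactional receipt is most probable.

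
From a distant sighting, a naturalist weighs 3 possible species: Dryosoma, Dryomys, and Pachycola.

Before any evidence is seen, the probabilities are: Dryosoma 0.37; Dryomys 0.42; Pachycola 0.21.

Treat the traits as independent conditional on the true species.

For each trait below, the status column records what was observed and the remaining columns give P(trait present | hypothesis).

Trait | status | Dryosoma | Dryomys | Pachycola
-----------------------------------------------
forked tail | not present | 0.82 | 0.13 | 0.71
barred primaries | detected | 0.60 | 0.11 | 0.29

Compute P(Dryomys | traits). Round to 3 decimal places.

0.411

For each hypothesis, the unnormalized posterior weight is prior × product of the trait likelihoods (using 1 − P(present | H) for each absent trait):
  Dryosoma: 0.37 × (1 − 0.82) × 0.60 = 0.03996
  Dryomys: 0.42 × (1 − 0.13) × 0.11 = 0.040194
  Pachycola: 0.21 × (1 − 0.71) × 0.29 = 0.017661
The unnormalized weights sum to 0.097815.
P(Dryomys | evidence) = 0.040194 / 0.097815 ≈ 0.411.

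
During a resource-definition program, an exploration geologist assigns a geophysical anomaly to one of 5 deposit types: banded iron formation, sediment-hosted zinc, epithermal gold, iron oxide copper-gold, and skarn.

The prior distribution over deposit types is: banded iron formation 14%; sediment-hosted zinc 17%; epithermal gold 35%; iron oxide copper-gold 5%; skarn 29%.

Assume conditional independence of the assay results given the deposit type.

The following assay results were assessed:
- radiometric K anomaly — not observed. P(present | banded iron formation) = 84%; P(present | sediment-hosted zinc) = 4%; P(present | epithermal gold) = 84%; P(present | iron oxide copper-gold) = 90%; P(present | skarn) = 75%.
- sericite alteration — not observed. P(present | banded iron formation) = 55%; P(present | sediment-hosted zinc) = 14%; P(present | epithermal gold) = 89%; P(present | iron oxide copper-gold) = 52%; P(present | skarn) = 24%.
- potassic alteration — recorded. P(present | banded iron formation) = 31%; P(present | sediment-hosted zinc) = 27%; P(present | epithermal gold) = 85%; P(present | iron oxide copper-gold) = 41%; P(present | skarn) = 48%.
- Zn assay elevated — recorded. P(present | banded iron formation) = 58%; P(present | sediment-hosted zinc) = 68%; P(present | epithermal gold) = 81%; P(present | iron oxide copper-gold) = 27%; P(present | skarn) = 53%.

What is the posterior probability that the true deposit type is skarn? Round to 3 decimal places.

For each hypothesis, the unnormalized posterior weight is prior × product of the assay result likelihoods (using 1 − P(present | H) for each absent assay result):
  banded iron formation: 0.14 × (1 − 0.84) × (1 − 0.55) × 0.31 × 0.58 = 0.0018124
  sediment-hosted zinc: 0.17 × (1 − 0.04) × (1 − 0.14) × 0.27 × 0.68 = 0.025769
  epithermal gold: 0.35 × (1 − 0.84) × (1 − 0.89) × 0.85 × 0.81 = 0.0042412
  iron oxide copper-gold: 0.05 × (1 − 0.90) × (1 − 0.52) × 0.41 × 0.27 = 0.00026568
  skarn: 0.29 × (1 − 0.75) × (1 − 0.24) × 0.48 × 0.53 = 0.014017
Normalizing constant Z = 0.0018124 + 0.025769 + 0.0042412 + 0.00026568 + 0.014017 = 0.046105.
P(skarn | evidence) = 0.014017 / 0.046105 ≈ 0.304.

0.304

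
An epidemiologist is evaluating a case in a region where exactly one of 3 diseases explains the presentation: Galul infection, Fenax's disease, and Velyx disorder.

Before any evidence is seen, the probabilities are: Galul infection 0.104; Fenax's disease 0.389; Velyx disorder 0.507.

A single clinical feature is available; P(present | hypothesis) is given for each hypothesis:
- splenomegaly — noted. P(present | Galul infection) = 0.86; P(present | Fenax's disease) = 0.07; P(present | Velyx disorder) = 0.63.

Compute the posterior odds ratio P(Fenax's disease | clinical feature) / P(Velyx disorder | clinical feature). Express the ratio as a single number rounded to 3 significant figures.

0.0853

The normalizing constant cancels in an odds ratio, so compute prior × likelihood for the two hypotheses only:
  Fenax's disease: 0.389 × 0.07 = 0.02723
  Velyx disorder: 0.507 × 0.63 = 0.31941
Posterior odds = 0.02723 / 0.31941 ≈ 0.0853.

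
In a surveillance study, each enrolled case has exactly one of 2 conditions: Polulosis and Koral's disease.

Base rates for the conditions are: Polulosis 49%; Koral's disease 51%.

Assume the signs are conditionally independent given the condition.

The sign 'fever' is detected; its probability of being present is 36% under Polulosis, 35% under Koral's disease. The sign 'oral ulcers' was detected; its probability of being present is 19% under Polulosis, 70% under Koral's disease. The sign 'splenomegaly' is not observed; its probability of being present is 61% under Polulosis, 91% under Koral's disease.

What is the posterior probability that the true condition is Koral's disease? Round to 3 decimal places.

0.462

For each hypothesis, the unnormalized posterior weight is prior × product of the sign likelihoods (using 1 − P(present | H) for each absent sign):
  Polulosis: 0.49 × 0.36 × 0.19 × (1 − 0.61) = 0.013071
  Koral's disease: 0.51 × 0.35 × 0.70 × (1 − 0.91) = 0.011245
Normalizing constant Z = 0.013071 + 0.011245 = 0.024317.
P(Koral's disease | evidence) = 0.011245 / 0.024317 ≈ 0.462.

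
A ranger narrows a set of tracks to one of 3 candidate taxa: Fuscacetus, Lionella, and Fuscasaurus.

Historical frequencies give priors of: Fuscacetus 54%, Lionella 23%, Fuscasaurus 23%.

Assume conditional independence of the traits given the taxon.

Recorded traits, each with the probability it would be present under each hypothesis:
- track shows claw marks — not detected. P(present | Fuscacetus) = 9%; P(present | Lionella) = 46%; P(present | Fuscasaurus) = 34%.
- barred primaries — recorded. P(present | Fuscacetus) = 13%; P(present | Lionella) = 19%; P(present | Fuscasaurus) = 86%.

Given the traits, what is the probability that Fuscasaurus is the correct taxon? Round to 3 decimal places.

For each hypothesis, the unnormalized posterior weight is prior × product of the trait likelihoods (using 1 − P(present | H) for each absent trait):
  Fuscacetus: 0.54 × (1 − 0.09) × 0.13 = 0.063882
  Lionella: 0.23 × (1 − 0.46) × 0.19 = 0.023598
  Fuscasaurus: 0.23 × (1 − 0.34) × 0.86 = 0.13055
Marginal likelihood of the evidence = 0.21803.
P(Fuscasaurus | evidence) = 0.13055 / 0.21803 ≈ 0.599.

0.599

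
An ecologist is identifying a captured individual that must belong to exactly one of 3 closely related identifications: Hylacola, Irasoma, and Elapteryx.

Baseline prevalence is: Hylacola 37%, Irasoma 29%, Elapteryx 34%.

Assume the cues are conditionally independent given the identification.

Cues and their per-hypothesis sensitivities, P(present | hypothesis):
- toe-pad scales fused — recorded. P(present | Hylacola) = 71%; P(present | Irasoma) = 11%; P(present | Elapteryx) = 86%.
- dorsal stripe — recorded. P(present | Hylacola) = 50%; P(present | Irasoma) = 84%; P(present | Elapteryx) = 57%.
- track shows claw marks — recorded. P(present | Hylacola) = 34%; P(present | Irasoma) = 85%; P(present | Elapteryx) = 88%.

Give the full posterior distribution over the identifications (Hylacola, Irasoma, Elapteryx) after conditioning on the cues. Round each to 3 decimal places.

For each hypothesis, the unnormalized posterior weight is prior × product of the cue likelihoods:
  Hylacola: 0.37 × 0.71 × 0.50 × 0.34 = 0.044659
  Irasoma: 0.29 × 0.11 × 0.84 × 0.85 = 0.022777
  Elapteryx: 0.34 × 0.86 × 0.57 × 0.88 = 0.14667
Normalizing constant Z = 0.044659 + 0.022777 + 0.14667 = 0.2141.
P(Hylacola | evidence) = 0.044659 / 0.2141 ≈ 0.209
P(Irasoma | evidence) = 0.022777 / 0.2141 ≈ 0.106
P(Elapteryx | evidence) = 0.14667 / 0.2141 ≈ 0.685

0.209, 0.106, 0.685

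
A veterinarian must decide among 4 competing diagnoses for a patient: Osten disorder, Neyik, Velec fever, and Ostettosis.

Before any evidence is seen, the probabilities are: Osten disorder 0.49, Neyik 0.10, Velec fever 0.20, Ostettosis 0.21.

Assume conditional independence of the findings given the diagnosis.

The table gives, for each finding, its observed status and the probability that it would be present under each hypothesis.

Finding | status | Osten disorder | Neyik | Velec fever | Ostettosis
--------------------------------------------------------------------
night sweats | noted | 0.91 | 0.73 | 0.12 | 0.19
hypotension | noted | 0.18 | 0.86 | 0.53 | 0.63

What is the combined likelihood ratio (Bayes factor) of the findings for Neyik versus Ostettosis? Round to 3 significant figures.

The Bayes factor is the ratio of the joint likelihoods of the evidence pattern under the two hypotheses.
  Neyik: 0.73 × 0.86 = 0.6278
  Ostettosis: 0.19 × 0.63 = 0.1197
Bayes factor = 0.6278 / 0.1197 ≈ 5.24

5.24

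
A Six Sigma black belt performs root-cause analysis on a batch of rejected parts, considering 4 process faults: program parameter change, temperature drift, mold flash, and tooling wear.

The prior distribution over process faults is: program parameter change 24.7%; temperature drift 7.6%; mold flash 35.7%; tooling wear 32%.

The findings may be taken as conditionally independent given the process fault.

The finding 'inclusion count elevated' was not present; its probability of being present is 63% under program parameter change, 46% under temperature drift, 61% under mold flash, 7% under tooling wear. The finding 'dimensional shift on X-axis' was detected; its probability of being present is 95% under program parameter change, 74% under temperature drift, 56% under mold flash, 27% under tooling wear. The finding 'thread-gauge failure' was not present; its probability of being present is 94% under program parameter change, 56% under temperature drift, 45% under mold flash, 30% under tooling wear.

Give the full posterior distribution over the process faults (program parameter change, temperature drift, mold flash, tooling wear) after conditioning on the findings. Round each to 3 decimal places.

For each hypothesis, the unnormalized posterior weight is prior × product of the finding likelihoods (using 1 − P(present | H) for each absent finding):
  program parameter change: 0.247 × (1 − 0.63) × 0.95 × (1 − 0.94) = 0.0052092
  temperature drift: 0.076 × (1 − 0.46) × 0.74 × (1 − 0.56) = 0.013363
  mold flash: 0.357 × (1 − 0.61) × 0.56 × (1 − 0.45) = 0.042883
  tooling wear: 0.320 × (1 − 0.07) × 0.27 × (1 − 0.30) = 0.056246
Normalizing constant Z = 0.0052092 + 0.013363 + 0.042883 + 0.056246 = 0.1177.
P(program parameter change | evidence) = 0.0052092 / 0.1177 ≈ 0.044
P(temperature drift | evidence) = 0.013363 / 0.1177 ≈ 0.114
P(mold flash | evidence) = 0.042883 / 0.1177 ≈ 0.364
P(tooling wear | evidence) = 0.056246 / 0.1177 ≈ 0.478

0.044, 0.114, 0.364, 0.478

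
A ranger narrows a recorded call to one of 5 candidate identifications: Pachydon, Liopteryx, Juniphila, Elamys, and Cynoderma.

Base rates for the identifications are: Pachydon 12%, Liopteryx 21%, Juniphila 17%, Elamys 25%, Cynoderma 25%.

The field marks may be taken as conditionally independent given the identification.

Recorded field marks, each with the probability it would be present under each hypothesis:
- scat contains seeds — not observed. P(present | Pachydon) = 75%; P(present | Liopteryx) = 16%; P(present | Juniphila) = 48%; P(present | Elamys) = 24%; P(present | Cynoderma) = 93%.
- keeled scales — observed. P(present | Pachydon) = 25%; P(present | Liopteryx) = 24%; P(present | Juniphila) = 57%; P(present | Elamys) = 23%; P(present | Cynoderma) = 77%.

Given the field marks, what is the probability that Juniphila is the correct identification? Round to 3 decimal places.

0.320

Multiply each prior by the joint likelihood of the field mark pattern (using 1 − P(present | H) for each absent field mark):
  Pachydon: 0.12 × (1 − 0.75) × 0.25 = 0.0075
  Liopteryx: 0.21 × (1 − 0.16) × 0.24 = 0.042336
  Juniphila: 0.17 × (1 − 0.48) × 0.57 = 0.050388
  Elamys: 0.25 × (1 − 0.24) × 0.23 = 0.0437
  Cynoderma: 0.25 × (1 − 0.93) × 0.77 = 0.013475
The unnormalized weights sum to 0.1574.
P(Juniphila | evidence) = 0.050388 / 0.1574 ≈ 0.320.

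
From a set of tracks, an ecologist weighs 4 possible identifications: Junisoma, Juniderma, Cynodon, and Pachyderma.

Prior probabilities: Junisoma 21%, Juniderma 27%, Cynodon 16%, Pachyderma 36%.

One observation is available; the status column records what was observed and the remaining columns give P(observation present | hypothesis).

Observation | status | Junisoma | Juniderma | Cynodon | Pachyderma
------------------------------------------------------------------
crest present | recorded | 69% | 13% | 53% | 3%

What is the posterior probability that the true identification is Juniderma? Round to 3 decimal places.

0.127

Multiply each prior by the likelihood of the observation:
  Junisoma: 0.21 × 0.69 = 0.1449
  Juniderma: 0.27 × 0.13 = 0.0351
  Cynodon: 0.16 × 0.53 = 0.0848
  Pachyderma: 0.36 × 0.03 = 0.0108
Normalizing constant Z = 0.1449 + 0.0351 + 0.0848 + 0.0108 = 0.2756.
P(Juniderma | evidence) = 0.0351 / 0.2756 ≈ 0.127.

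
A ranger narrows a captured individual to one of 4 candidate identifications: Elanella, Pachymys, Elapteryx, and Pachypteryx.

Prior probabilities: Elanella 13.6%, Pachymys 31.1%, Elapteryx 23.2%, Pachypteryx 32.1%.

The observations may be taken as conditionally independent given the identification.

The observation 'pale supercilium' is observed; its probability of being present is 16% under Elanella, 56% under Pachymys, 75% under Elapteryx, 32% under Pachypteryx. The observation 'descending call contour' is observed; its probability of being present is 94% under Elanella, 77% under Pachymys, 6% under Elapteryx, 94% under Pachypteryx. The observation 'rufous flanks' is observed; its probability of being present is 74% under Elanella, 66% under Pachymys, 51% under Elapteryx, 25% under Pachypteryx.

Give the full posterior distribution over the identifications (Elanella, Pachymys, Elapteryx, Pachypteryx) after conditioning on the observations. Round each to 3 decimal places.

By Bayes' rule with conditional independence, the unnormalized weight for each hypothesis is prior × ∏ likelihoods:
  Elanella: 0.136 × 0.16 × 0.94 × 0.74 = 0.015136
  Pachymys: 0.311 × 0.56 × 0.77 × 0.66 = 0.088508
  Elapteryx: 0.232 × 0.75 × 0.06 × 0.51 = 0.0053244
  Pachypteryx: 0.321 × 0.32 × 0.94 × 0.25 = 0.024139
Normalizing constant Z = 0.015136 + 0.088508 + 0.0053244 + 0.024139 = 0.13311.
P(Elanella | evidence) = 0.015136 / 0.13311 ≈ 0.114
P(Pachymys | evidence) = 0.088508 / 0.13311 ≈ 0.665
P(Elapteryx | evidence) = 0.0053244 / 0.13311 ≈ 0.040
P(Pachypteryx | evidence) = 0.024139 / 0.13311 ≈ 0.181

0.114, 0.665, 0.040, 0.181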